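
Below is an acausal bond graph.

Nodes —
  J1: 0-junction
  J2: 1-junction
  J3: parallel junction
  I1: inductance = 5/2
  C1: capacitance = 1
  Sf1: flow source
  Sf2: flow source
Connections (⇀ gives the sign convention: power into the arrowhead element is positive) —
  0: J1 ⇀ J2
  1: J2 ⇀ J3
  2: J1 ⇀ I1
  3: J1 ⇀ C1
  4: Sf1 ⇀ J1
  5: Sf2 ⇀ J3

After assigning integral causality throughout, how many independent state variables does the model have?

b4 |Sf1  (Sf1 fixes flow; stroke at Sf1)
b5 |Sf2  (Sf2 (Sf) sets flow on bond)
b1 |J3  (closing 0-jn rule on J3)
b0 |J2  (J2: bond 1 brought flow, rest push out)
b2 |I1  (I1 integral (f out))
b3 |J1  (only one effort-in slot at J1)

2  (C1, I1 all integral)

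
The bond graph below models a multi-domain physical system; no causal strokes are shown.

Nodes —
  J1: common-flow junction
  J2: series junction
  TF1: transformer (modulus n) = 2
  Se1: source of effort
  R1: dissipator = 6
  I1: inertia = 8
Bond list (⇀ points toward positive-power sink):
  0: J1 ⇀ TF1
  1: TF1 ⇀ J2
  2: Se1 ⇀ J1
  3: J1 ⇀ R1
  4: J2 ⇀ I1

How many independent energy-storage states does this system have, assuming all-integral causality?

1  (I1 all integral)

#2 |J1  (Se1 (Se) sets effort on bond)
#4 |I1  (prefer integral on I1)
#1 |J2  (common-f at J2 fixed by 4)
#0 |TF1  (TF TF1: opposite of bond 1)
#3 |J1  (common-f at J1 fixed by 0)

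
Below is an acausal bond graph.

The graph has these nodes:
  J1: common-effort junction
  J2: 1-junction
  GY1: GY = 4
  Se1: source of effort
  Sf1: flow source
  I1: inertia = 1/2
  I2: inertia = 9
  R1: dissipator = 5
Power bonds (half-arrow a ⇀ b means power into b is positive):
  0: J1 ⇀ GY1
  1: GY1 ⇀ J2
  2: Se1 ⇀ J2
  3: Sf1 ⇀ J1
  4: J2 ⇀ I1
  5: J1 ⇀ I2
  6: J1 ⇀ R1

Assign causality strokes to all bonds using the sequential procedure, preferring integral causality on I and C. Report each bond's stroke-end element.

β0 stroke at J1
β1 stroke at J2
β2 stroke at J2
β3 stroke at Sf1
β4 stroke at I1
β5 stroke at I2
β6 stroke at R1

#2 →J2  (Se1: effort source, stroke at far end)
#3 →Sf1  (source Sf1 imposes f)
#4 →I1  (prefer integral on I1)
#1 →J2  (common-f at J2 fixed by 4)
#0 →J1  (GY GY1: same side as bond 1)
#5 →I2  (J1 effort already set via bond 0)
#6 →R1  (J1: bond 0 brought effort, rest push out)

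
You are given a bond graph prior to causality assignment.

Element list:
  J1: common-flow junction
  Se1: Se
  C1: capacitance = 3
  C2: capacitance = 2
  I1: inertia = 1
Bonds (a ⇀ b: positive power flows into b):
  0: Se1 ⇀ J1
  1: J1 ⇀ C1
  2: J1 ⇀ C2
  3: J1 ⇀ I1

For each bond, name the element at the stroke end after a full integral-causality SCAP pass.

#0 →J1
#1 →J1
#2 →J1
#3 →I1

bond 0 stroke at J1  (Se1: effort source, stroke at far end)
bond 1 stroke at J1  (C1 integral (e out))
bond 2 stroke at J1  (C2: C, integral causality)
bond 3 stroke at I1  (J1 needs exactly one f-in)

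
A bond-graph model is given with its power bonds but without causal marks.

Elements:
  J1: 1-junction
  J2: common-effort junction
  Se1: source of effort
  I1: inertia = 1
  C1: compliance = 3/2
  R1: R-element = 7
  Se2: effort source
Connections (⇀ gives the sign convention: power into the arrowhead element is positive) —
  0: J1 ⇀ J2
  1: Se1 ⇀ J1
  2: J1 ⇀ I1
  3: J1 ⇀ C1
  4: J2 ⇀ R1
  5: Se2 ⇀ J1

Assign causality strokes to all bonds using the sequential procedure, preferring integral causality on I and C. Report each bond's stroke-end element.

#0 stroke→J1
#1 stroke→J1
#2 stroke→I1
#3 stroke→J1
#4 stroke→J2
#5 stroke→J1

#1 →J1  (Se1 (Se) sets effort on bond)
#5 →J1  (Se2 (Se) sets effort on bond)
#2 →I1  (I1: I, integral causality)
#0 →J1  (common-f at J1 fixed by 2)
#3 →J1  (J1 flow already set via bond 2)
#4 →J2  (closing 0-jn rule on J2)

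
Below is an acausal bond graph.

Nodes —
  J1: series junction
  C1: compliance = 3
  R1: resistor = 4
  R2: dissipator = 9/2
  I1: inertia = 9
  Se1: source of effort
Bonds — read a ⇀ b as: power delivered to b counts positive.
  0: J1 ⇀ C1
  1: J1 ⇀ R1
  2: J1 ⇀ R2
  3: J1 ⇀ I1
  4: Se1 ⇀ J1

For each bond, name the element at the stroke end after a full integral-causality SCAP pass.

#4 →J1  (Se1 (Se) sets effort on bond)
#0 →J1  (C1 integral (e out))
#3 →I1  (I1 outputs flow p/I1)
#1 →J1  (J1 flow already set via bond 3)
#2 →J1  (J1 flow already set via bond 3)

β0 stroke at J1
β1 stroke at J1
β2 stroke at J1
β3 stroke at I1
β4 stroke at J1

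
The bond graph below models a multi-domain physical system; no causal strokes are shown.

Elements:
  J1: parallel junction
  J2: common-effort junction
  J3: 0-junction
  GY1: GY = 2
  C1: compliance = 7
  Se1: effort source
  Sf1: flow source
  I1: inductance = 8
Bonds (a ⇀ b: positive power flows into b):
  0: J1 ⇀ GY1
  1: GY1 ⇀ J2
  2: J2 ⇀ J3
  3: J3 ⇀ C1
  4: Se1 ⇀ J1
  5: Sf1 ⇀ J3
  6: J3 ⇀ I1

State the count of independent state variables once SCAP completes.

bond 4 stroke→J1  (Se1 (Se) sets effort on bond)
bond 5 stroke→Sf1  (Sf1 fixes flow; stroke at Sf1)
bond 0 stroke→GY1  (J1: bond 4 brought effort, rest push out)
bond 1 stroke→GY1  (GY1: gyrator matches bond 0)
bond 2 stroke→J2  (only one effort-in slot at J2)
bond 3 stroke→J3  (C1 outputs effort q/C1)
bond 6 stroke→I1  (J3: bond 3 brought effort, rest push out)

2  (C1, I1 all integral)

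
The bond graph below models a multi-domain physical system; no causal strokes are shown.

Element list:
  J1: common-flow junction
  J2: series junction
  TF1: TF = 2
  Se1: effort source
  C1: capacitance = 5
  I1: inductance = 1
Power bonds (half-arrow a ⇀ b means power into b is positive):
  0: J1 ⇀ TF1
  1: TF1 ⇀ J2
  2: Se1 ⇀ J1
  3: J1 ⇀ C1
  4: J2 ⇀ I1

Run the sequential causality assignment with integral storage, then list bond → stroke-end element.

b0 stroke at TF1
b1 stroke at J2
b2 stroke at J1
b3 stroke at J1
b4 stroke at I1

#2 →J1  (Se1 fixes effort; stroke away)
#3 →J1  (C1 outputs effort q/C1)
#0 →TF1  (J1: last free bond brings flow in)
#1 →J2  (through TF1, causality passes straight; one stroke at TF1)
#4 →I1  (only one flow-in slot at J2)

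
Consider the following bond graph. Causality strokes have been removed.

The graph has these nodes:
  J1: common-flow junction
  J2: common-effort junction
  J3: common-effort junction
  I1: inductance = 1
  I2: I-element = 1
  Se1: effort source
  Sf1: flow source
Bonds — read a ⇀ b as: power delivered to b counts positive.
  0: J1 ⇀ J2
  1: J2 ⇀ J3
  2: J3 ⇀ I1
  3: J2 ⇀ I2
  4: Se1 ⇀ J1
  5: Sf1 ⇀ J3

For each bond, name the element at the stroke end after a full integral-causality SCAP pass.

#0 |J2
#1 |J3
#2 |I1
#3 |I2
#4 |J1
#5 |Sf1

#4 |J1  (Se1 (Se) sets effort on bond)
#5 |Sf1  (Sf1 fixes flow; stroke at Sf1)
#0 |J2  (closing 1-jn rule on J1)
#1 |J3  (0-jn J2 has e-setter on 0)
#3 |I2  (0-jn J2 has e-setter on 0)
#2 |I1  (0-jn J3 has e-setter on 1)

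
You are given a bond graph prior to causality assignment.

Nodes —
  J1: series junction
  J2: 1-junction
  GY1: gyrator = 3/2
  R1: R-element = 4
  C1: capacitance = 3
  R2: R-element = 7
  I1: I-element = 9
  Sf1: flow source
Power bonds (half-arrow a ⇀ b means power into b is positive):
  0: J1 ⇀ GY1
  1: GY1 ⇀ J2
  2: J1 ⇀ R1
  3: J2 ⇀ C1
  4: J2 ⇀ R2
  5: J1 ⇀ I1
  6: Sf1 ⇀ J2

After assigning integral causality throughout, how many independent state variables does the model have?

2  (C1, I1 all integral)

#6 |Sf1  (Sf1: flow source, stroke at near end)
#1 |J2  (1-jn J2 has f-setter on 6)
#3 |J2  (J2 flow already set via bond 6)
#4 |J2  (common-f at J2 fixed by 6)
#0 |J1  (GY1 both-in/both-out from 1)
#5 |I1  (I1 outputs flow p/I1)
#2 |J1  (J1 flow already set via bond 5)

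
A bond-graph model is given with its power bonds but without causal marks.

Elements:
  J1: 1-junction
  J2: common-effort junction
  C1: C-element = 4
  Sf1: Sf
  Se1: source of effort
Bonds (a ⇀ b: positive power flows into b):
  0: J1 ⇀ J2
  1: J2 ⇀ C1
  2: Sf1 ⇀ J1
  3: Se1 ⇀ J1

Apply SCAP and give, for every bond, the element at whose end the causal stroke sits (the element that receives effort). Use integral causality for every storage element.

bond 0 →J1
bond 1 →J2
bond 2 →Sf1
bond 3 →J1

β2 →Sf1  (Sf1 fixes flow; stroke at Sf1)
β3 →J1  (Se1 fixes effort; stroke away)
β0 →J1  (J1 flow already set via bond 2)
β1 →J2  (J2 needs exactly one e-in)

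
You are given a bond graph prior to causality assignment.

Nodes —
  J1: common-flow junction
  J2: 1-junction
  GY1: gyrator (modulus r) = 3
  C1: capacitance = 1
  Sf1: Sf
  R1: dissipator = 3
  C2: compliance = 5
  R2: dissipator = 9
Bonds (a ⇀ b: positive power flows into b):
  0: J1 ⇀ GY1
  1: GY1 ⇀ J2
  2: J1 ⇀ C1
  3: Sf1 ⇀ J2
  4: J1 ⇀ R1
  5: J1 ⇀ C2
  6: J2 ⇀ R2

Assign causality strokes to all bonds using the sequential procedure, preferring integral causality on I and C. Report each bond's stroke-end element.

#3 stroke→Sf1  (source Sf1 imposes f)
#1 stroke→J2  (1-jn J2 has f-setter on 3)
#6 stroke→J2  (1-jn J2 has f-setter on 3)
#0 stroke→J1  (GY GY1: same side as bond 1)
#2 stroke→J1  (C1: C, integral causality)
#5 stroke→J1  (C2 outputs effort q/C2)
#4 stroke→R1  (closing 1-jn rule on J1)

#0 stroke at J1
#1 stroke at J2
#2 stroke at J1
#3 stroke at Sf1
#4 stroke at R1
#5 stroke at J1
#6 stroke at J2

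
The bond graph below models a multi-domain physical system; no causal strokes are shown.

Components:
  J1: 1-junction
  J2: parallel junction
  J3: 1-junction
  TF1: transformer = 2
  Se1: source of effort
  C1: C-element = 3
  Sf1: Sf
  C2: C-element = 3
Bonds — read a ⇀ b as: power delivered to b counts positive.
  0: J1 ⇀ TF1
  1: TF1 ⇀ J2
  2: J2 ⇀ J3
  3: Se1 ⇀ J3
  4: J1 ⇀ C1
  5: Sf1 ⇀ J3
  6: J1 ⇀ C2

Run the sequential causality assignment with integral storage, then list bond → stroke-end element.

b3 →J3  (source Se1 imposes e)
b5 →Sf1  (Sf1 (Sf) sets flow on bond)
b2 →J3  (J3: bond 5 brought flow, rest push out)
b1 →J2  (J2 needs exactly one e-in)
b0 →TF1  (TF1 one-in-one-out from 1)
b4 →J1  (common-f at J1 fixed by 0)
b6 →J1  (common-f at J1 fixed by 0)

b0 |TF1
b1 |J2
b2 |J3
b3 |J3
b4 |J1
b5 |Sf1
b6 |J1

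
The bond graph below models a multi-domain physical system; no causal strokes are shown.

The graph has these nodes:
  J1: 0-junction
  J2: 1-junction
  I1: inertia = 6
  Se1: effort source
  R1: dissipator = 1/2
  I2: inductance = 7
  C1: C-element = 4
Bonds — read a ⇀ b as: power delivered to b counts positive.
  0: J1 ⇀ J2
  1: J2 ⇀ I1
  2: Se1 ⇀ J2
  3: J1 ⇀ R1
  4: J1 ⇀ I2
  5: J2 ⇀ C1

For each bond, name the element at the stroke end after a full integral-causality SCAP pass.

b2 →J2  (Se1 fixes effort; stroke away)
b1 →I1  (I1 outputs flow p/I1)
b0 →J2  (J2 flow already set via bond 1)
b5 →J2  (J2: bond 1 brought flow, rest push out)
b4 →I2  (I2: I, integral causality)
b3 →J1  (J1: last free bond brings effort in)

#0 →J2
#1 →I1
#2 →J2
#3 →J1
#4 →I2
#5 →J2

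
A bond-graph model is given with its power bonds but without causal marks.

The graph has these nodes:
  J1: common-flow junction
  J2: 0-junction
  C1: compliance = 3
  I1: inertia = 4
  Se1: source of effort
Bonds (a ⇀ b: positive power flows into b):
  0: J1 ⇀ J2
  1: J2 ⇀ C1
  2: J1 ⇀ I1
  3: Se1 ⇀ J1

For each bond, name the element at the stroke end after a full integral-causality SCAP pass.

#0 |J1
#1 |J2
#2 |I1
#3 |J1

b3 →J1  (source Se1 imposes e)
b1 →J2  (prefer integral on C1)
b0 →J1  (common-e at J2 fixed by 1)
b2 →I1  (only one flow-in slot at J1)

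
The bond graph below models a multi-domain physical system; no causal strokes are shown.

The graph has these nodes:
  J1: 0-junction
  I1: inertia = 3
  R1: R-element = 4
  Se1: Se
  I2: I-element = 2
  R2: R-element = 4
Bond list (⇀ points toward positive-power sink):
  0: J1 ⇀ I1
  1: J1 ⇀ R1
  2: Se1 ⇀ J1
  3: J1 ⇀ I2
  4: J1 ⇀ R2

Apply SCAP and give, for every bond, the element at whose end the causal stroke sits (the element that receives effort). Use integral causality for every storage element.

β2 |J1  (Se1 (Se) sets effort on bond)
β0 |I1  (0-jn J1 has e-setter on 2)
β1 |R1  (J1: bond 2 brought effort, rest push out)
β3 |I2  (J1 effort already set via bond 2)
β4 |R2  (J1 effort already set via bond 2)

b0 stroke→I1
b1 stroke→R1
b2 stroke→J1
b3 stroke→I2
b4 stroke→R2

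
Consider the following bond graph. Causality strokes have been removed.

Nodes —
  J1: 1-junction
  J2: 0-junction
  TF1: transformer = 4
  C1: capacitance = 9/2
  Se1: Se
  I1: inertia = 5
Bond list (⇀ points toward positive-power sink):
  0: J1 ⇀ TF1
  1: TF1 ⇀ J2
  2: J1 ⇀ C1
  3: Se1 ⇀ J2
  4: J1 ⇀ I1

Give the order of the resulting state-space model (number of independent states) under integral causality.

b3 stroke at J2  (Se1 fixes effort; stroke away)
b1 stroke at TF1  (common-e at J2 fixed by 3)
b0 stroke at J1  (through TF1, causality passes straight; one stroke at TF1)
b2 stroke at J1  (C1 integral (e out))
b4 stroke at I1  (J1: last free bond brings flow in)

2  (C1, I1 all integral)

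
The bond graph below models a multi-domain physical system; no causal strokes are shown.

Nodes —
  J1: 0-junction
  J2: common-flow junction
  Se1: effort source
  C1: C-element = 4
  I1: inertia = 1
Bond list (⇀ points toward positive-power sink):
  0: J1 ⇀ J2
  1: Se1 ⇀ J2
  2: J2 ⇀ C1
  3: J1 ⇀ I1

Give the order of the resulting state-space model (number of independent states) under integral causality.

bond 1 stroke at J2  (Se1: effort source, stroke at far end)
bond 2 stroke at J2  (C1: C, integral causality)
bond 0 stroke at J1  (closing 1-jn rule on J2)
bond 3 stroke at I1  (0-jn J1 has e-setter on 0)

2  (C1, I1 all integral)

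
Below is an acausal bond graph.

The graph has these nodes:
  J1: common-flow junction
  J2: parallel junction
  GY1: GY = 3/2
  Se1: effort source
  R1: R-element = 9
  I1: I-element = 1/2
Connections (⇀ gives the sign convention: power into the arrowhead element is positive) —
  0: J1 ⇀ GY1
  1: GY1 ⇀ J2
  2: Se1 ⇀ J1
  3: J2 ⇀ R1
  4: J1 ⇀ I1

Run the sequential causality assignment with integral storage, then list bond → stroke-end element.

β0 |J1
β1 |J2
β2 |J1
β3 |R1
β4 |I1

β2 stroke at J1  (Se1 (Se) sets effort on bond)
β4 stroke at I1  (I1 integral (f out))
β0 stroke at J1  (common-f at J1 fixed by 4)
β1 stroke at J2  (GY1: gyrator matches bond 0)
β3 stroke at R1  (common-e at J2 fixed by 1)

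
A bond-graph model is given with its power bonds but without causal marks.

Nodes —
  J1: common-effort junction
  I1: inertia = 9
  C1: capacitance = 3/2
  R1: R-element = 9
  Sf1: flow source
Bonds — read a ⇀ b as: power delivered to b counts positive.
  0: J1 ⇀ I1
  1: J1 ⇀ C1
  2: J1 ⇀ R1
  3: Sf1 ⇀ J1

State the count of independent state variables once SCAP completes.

2  (C1, I1 all integral)

b3 stroke at Sf1  (Sf1: flow source, stroke at near end)
b0 stroke at I1  (I1 outputs flow p/I1)
b1 stroke at J1  (C1: C, integral causality)
b2 stroke at R1  (J1: bond 1 brought effort, rest push out)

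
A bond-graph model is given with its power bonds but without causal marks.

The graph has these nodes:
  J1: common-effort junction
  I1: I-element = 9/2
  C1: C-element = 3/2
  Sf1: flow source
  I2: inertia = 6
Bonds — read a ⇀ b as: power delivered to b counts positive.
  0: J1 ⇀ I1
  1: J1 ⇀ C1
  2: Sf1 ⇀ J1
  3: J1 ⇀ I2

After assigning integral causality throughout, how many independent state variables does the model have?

b2 →Sf1  (source Sf1 imposes f)
b0 →I1  (I1: I, integral causality)
b1 →J1  (prefer integral on C1)
b3 →I2  (J1: bond 1 brought effort, rest push out)

3  (C1, I1, I2 all integral)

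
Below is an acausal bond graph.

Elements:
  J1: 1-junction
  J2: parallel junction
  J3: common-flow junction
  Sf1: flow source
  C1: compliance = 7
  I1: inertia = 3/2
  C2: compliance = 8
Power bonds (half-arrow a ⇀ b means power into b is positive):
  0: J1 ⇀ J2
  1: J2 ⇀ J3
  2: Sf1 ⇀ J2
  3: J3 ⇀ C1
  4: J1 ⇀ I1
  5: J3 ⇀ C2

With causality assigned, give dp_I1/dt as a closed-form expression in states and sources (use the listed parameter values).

dp_I1/dt = -q_C1/7 - q_C2/8

bond 2 |Sf1  (source Sf1 imposes f)
bond 3 |J3  (prefer integral on C1)
bond 4 |I1  (I1: I, integral causality)
bond 0 |J1  (1-jn J1 has f-setter on 4)
bond 1 |J2  (only one effort-in slot at J2)
bond 5 |J3  (J3 flow already set via bond 1)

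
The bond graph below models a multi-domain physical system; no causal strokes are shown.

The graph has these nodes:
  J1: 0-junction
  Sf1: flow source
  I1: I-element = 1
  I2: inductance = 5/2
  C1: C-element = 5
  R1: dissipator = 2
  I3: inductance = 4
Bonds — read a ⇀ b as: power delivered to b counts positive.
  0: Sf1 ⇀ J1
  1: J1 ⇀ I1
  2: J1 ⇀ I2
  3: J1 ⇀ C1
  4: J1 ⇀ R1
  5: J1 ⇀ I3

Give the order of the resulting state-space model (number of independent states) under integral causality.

bond 0 stroke→Sf1  (Sf1 (Sf) sets flow on bond)
bond 1 stroke→I1  (prefer integral on I1)
bond 2 stroke→I2  (I2 outputs flow p/I2)
bond 3 stroke→J1  (C1 integral (e out))
bond 4 stroke→R1  (0-jn J1 has e-setter on 3)
bond 5 stroke→I3  (common-e at J1 fixed by 3)

4  (C1, I1, I2, I3 all integral)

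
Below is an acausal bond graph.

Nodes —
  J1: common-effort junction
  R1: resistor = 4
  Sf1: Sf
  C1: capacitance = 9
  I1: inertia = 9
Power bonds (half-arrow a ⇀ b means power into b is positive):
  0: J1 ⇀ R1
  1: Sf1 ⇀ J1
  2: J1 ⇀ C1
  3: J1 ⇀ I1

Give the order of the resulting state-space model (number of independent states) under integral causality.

2  (C1, I1 all integral)

β1 →Sf1  (Sf1 fixes flow; stroke at Sf1)
β2 →J1  (C1: C, integral causality)
β0 →R1  (0-jn J1 has e-setter on 2)
β3 →I1  (J1: bond 2 brought effort, rest push out)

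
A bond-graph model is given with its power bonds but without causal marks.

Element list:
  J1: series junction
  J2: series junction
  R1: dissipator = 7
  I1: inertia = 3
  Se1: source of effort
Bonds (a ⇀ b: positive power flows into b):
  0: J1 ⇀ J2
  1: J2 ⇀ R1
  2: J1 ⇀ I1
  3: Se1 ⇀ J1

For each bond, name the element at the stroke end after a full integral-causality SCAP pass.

β0 →J1
β1 →J2
β2 →I1
β3 →J1

bond 3 |J1  (Se1 (Se) sets effort on bond)
bond 2 |I1  (I1 integral (f out))
bond 0 |J1  (1-jn J1 has f-setter on 2)
bond 1 |J2  (common-f at J2 fixed by 0)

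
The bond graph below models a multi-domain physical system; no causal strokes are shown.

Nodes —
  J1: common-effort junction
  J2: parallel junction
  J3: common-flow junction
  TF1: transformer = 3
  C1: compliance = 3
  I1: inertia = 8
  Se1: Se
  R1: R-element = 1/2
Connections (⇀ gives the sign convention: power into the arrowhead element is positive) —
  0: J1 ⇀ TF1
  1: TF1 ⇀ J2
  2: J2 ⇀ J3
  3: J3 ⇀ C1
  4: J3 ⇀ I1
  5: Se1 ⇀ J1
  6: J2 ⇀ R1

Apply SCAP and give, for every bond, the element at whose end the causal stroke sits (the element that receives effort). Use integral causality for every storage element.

bond 5 |J1  (Se1 (Se) sets effort on bond)
bond 0 |TF1  (0-jn J1 has e-setter on 5)
bond 1 |J2  (TF TF1: opposite of bond 0)
bond 2 |J3  (common-e at J2 fixed by 1)
bond 6 |R1  (J2 effort already set via bond 1)
bond 3 |J3  (C1 outputs effort q/C1)
bond 4 |I1  (J3 needs exactly one f-in)

b0 stroke→TF1
b1 stroke→J2
b2 stroke→J3
b3 stroke→J3
b4 stroke→I1
b5 stroke→J1
b6 stroke→R1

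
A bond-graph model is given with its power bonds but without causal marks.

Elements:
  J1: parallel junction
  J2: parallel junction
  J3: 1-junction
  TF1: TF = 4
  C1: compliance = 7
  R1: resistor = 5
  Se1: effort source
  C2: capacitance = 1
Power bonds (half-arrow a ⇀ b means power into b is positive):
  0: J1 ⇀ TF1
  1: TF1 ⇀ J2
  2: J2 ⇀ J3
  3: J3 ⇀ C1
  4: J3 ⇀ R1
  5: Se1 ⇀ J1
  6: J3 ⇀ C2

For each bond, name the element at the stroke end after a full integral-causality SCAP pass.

#5 stroke→J1  (Se1 (Se) sets effort on bond)
#0 stroke→TF1  (0-jn J1 has e-setter on 5)
#1 stroke→J2  (TF1 one-in-one-out from 0)
#2 stroke→J3  (0-jn J2 has e-setter on 1)
#3 stroke→J3  (C1 outputs effort q/C1)
#6 stroke→J3  (C2 integral (e out))
#4 stroke→R1  (J3: last free bond brings flow in)

b0 |TF1
b1 |J2
b2 |J3
b3 |J3
b4 |R1
b5 |J1
b6 |J3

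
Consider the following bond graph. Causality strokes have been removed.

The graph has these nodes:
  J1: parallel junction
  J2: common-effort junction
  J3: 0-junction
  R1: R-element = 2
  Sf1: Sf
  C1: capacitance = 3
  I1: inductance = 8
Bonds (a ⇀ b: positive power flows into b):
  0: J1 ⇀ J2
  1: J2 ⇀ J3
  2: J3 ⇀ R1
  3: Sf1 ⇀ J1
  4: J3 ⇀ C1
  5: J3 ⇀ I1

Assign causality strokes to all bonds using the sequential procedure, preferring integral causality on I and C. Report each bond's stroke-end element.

β0 stroke at J1
β1 stroke at J2
β2 stroke at R1
β3 stroke at Sf1
β4 stroke at J3
β5 stroke at I1

b3 →Sf1  (source Sf1 imposes f)
b0 →J1  (only one effort-in slot at J1)
b1 →J2  (only one effort-in slot at J2)
b4 →J3  (C1 integral (e out))
b2 →R1  (0-jn J3 has e-setter on 4)
b5 →I1  (J3: bond 4 brought effort, rest push out)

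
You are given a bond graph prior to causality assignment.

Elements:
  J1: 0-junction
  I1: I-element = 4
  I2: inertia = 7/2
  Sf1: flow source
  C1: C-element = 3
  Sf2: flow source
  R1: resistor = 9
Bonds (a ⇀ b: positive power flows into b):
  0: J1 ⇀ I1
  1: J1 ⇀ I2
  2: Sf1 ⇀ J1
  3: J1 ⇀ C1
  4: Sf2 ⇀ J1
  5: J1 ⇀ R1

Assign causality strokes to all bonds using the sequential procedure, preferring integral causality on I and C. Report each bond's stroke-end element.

b2 stroke→Sf1  (Sf1 (Sf) sets flow on bond)
b4 stroke→Sf2  (Sf2 fixes flow; stroke at Sf2)
b0 stroke→I1  (I1: I, integral causality)
b1 stroke→I2  (prefer integral on I2)
b3 stroke→J1  (C1 integral (e out))
b5 stroke→R1  (common-e at J1 fixed by 3)

b0 →I1
b1 →I2
b2 →Sf1
b3 →J1
b4 →Sf2
b5 →R1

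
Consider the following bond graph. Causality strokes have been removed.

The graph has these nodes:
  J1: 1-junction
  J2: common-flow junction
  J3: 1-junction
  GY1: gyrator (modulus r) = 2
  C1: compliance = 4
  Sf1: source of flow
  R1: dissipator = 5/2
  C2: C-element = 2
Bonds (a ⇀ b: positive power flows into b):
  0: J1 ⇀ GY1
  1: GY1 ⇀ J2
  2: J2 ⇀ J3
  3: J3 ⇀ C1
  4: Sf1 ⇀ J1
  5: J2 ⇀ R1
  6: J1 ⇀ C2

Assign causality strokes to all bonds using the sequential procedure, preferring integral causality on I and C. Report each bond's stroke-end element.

β0 |J1
β1 |J2
β2 |J2
β3 |J3
β4 |Sf1
β5 |R1
β6 |J1

bond 4 stroke→Sf1  (Sf1 (Sf) sets flow on bond)
bond 0 stroke→J1  (J1 flow already set via bond 4)
bond 6 stroke→J1  (J1: bond 4 brought flow, rest push out)
bond 1 stroke→J2  (GY1 both-in/both-out from 0)
bond 3 stroke→J3  (C1 outputs effort q/C1)
bond 2 stroke→J2  (J3: last free bond brings flow in)
bond 5 stroke→R1  (only one flow-in slot at J2)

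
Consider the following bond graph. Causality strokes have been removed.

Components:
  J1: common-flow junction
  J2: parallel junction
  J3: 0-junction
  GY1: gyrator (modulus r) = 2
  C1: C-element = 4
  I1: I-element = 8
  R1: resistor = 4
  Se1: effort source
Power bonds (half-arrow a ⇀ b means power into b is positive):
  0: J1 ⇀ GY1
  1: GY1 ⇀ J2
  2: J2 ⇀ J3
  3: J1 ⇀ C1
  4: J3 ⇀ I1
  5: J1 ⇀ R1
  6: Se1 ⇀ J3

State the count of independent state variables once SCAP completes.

β6 stroke at J3  (Se1 (Se) sets effort on bond)
β2 stroke at J2  (J3: bond 6 brought effort, rest push out)
β4 stroke at I1  (J3 effort already set via bond 6)
β1 stroke at GY1  (J2: bond 2 brought effort, rest push out)
β0 stroke at GY1  (GY1: gyrator matches bond 1)
β3 stroke at J1  (J1: bond 0 brought flow, rest push out)
β5 stroke at J1  (J1: bond 0 brought flow, rest push out)

2  (C1, I1 all integral)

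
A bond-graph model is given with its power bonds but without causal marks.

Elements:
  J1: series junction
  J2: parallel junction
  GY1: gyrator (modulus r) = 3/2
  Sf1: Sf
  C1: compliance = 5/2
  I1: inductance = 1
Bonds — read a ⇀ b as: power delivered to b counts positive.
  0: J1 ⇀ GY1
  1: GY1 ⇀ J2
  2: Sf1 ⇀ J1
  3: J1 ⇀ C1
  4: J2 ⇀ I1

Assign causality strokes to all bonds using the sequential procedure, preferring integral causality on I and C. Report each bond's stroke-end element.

β0 →J1
β1 →J2
β2 →Sf1
β3 →J1
β4 →I1

bond 2 stroke→Sf1  (Sf1 fixes flow; stroke at Sf1)
bond 0 stroke→J1  (J1 flow already set via bond 2)
bond 3 stroke→J1  (common-f at J1 fixed by 2)
bond 1 stroke→J2  (through GY1, causality inverts; strokes same side of GY1)
bond 4 stroke→I1  (0-jn J2 has e-setter on 1)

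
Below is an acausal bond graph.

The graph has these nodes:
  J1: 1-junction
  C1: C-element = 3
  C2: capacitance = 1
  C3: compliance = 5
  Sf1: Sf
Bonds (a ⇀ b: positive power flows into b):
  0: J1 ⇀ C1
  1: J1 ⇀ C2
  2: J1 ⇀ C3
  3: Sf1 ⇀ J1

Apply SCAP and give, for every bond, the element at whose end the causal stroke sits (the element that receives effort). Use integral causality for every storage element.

b3 →Sf1  (Sf1 fixes flow; stroke at Sf1)
b0 →J1  (J1: bond 3 brought flow, rest push out)
b1 →J1  (1-jn J1 has f-setter on 3)
b2 →J1  (J1 flow already set via bond 3)

β0 |J1
β1 |J1
β2 |J1
β3 |Sf1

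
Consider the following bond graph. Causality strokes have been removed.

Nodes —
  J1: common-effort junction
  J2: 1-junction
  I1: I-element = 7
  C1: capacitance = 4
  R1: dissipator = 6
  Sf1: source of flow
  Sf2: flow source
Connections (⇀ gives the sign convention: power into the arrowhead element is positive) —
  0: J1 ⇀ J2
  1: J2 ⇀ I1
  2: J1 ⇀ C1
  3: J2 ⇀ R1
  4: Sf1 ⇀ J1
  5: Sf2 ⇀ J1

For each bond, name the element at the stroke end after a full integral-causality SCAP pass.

b0 |J2
b1 |I1
b2 |J1
b3 |J2
b4 |Sf1
b5 |Sf2

#4 stroke at Sf1  (Sf1: flow source, stroke at near end)
#5 stroke at Sf2  (Sf2 (Sf) sets flow on bond)
#1 stroke at I1  (I1: I, integral causality)
#0 stroke at J2  (1-jn J2 has f-setter on 1)
#3 stroke at J2  (1-jn J2 has f-setter on 1)
#2 stroke at J1  (J1: last free bond brings effort in)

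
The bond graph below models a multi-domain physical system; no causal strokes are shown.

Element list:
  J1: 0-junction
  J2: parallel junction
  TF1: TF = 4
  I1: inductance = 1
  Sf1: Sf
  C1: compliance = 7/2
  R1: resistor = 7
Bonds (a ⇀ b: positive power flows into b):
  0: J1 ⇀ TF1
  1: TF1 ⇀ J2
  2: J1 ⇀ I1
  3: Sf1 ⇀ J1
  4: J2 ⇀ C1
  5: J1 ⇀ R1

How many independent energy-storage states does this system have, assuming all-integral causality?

bond 3 →Sf1  (source Sf1 imposes f)
bond 2 →I1  (I1: I, integral causality)
bond 4 →J2  (prefer integral on C1)
bond 1 →TF1  (common-e at J2 fixed by 4)
bond 0 →J1  (through TF1, causality passes straight; one stroke at TF1)
bond 5 →R1  (J1 effort already set via bond 0)

2  (C1, I1 all integral)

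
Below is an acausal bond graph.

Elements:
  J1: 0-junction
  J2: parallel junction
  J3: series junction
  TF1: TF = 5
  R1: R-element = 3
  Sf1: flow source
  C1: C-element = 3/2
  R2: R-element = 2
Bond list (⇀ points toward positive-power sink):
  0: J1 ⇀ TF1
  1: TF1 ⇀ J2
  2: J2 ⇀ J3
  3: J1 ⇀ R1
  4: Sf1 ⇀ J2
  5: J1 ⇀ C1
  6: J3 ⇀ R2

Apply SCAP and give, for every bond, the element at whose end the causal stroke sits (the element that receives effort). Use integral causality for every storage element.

bond 0 |TF1
bond 1 |J2
bond 2 |J3
bond 3 |R1
bond 4 |Sf1
bond 5 |J1
bond 6 |R2

b4 stroke at Sf1  (Sf1 fixes flow; stroke at Sf1)
b5 stroke at J1  (C1 outputs effort q/C1)
b0 stroke at TF1  (J1: bond 5 brought effort, rest push out)
b3 stroke at R1  (0-jn J1 has e-setter on 5)
b1 stroke at J2  (TF TF1: opposite of bond 0)
b2 stroke at J3  (J2: bond 1 brought effort, rest push out)
b6 stroke at R2  (only one flow-in slot at J3)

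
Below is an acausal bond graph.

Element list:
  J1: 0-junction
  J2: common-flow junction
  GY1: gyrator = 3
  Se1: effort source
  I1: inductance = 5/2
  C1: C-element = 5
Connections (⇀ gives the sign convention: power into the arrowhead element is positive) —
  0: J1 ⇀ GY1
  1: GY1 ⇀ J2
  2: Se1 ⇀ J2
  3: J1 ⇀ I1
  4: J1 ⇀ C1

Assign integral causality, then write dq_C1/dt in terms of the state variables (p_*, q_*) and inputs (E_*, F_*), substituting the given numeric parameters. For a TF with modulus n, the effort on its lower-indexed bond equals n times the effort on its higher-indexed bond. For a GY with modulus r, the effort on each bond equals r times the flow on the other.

b2 →J2  (source Se1 imposes e)
b1 →GY1  (closing 1-jn rule on J2)
b0 →GY1  (GY GY1: same side as bond 1)
b3 →I1  (I1 integral (f out))
b4 →J1  (J1 needs exactly one e-in)

dq_C1/dt = E_Se1/3 - 2*p_I1/5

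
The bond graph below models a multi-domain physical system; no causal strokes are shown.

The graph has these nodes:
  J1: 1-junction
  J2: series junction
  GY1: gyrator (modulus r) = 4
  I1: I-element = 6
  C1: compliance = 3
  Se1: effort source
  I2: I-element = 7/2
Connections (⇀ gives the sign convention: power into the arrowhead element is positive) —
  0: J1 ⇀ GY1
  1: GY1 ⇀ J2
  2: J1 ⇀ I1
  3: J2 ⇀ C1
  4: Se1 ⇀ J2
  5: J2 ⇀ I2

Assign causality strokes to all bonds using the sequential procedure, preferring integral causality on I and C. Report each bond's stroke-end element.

#4 |J2  (Se1: effort source, stroke at far end)
#2 |I1  (I1: I, integral causality)
#0 |J1  (J1: bond 2 brought flow, rest push out)
#1 |J2  (GY1 both-in/both-out from 0)
#3 |J2  (C1 integral (e out))
#5 |I2  (only one flow-in slot at J2)

b0 →J1
b1 →J2
b2 →I1
b3 →J2
b4 →J2
b5 →I2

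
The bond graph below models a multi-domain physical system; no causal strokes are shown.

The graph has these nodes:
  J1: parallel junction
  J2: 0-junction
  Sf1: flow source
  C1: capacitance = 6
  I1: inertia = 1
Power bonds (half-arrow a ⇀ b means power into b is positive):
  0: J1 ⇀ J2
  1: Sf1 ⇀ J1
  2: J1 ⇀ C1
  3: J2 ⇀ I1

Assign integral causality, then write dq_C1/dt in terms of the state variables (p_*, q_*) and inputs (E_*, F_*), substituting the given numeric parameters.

dq_C1/dt = F_Sf1 - p_I1

#1 →Sf1  (Sf1 (Sf) sets flow on bond)
#2 →J1  (C1: C, integral causality)
#0 →J2  (0-jn J1 has e-setter on 2)
#3 →I1  (J2: bond 0 brought effort, rest push out)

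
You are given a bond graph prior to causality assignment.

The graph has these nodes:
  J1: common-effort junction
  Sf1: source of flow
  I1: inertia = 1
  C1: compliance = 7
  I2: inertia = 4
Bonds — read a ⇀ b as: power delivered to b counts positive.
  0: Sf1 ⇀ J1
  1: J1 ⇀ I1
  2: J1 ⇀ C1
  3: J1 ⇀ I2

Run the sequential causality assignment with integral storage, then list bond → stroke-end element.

#0 stroke at Sf1  (Sf1 fixes flow; stroke at Sf1)
#1 stroke at I1  (prefer integral on I1)
#2 stroke at J1  (C1: C, integral causality)
#3 stroke at I2  (J1: bond 2 brought effort, rest push out)

b0 stroke→Sf1
b1 stroke→I1
b2 stroke→J1
b3 stroke→I2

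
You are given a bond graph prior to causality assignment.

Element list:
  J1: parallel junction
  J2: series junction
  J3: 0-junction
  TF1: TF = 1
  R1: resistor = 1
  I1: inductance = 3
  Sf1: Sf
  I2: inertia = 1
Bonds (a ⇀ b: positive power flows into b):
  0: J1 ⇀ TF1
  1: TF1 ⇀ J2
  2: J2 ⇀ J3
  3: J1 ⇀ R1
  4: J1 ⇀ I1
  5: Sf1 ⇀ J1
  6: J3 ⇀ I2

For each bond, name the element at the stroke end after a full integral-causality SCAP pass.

β0 |TF1
β1 |J2
β2 |J3
β3 |J1
β4 |I1
β5 |Sf1
β6 |I2

#5 stroke→Sf1  (Sf1: flow source, stroke at near end)
#4 stroke→I1  (prefer integral on I1)
#6 stroke→I2  (I2: I, integral causality)
#2 stroke→J3  (J3: last free bond brings effort in)
#1 stroke→J2  (1-jn J2 has f-setter on 2)
#0 stroke→TF1  (TF TF1: opposite of bond 1)
#3 stroke→J1  (J1: last free bond brings effort in)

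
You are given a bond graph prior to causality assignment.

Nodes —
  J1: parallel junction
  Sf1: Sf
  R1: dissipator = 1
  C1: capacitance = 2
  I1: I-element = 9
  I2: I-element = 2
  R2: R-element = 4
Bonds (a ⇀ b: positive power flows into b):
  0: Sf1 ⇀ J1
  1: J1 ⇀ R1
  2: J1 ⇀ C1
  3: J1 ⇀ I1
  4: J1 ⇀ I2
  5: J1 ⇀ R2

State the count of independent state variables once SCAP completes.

#0 →Sf1  (Sf1: flow source, stroke at near end)
#2 →J1  (C1: C, integral causality)
#1 →R1  (J1 effort already set via bond 2)
#3 →I1  (0-jn J1 has e-setter on 2)
#4 →I2  (common-e at J1 fixed by 2)
#5 →R2  (J1: bond 2 brought effort, rest push out)

3  (C1, I1, I2 all integral)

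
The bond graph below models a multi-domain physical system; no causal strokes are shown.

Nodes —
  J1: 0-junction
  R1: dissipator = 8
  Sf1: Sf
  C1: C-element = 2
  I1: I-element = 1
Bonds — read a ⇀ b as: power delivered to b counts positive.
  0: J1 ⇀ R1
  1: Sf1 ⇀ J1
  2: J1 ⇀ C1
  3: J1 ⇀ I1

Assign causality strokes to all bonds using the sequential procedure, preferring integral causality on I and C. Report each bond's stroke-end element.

#0 stroke→R1
#1 stroke→Sf1
#2 stroke→J1
#3 stroke→I1

β1 stroke at Sf1  (Sf1 fixes flow; stroke at Sf1)
β2 stroke at J1  (C1 integral (e out))
β0 stroke at R1  (common-e at J1 fixed by 2)
β3 stroke at I1  (J1: bond 2 brought effort, rest push out)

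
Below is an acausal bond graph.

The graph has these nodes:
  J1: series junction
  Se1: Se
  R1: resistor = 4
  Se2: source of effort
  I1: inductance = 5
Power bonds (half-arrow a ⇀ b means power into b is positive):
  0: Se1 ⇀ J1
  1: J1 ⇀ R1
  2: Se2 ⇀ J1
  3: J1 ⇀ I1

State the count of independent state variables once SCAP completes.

bond 0 stroke at J1  (Se1: effort source, stroke at far end)
bond 2 stroke at J1  (Se2 fixes effort; stroke away)
bond 3 stroke at I1  (prefer integral on I1)
bond 1 stroke at J1  (J1: bond 3 brought flow, rest push out)

1  (I1 all integral)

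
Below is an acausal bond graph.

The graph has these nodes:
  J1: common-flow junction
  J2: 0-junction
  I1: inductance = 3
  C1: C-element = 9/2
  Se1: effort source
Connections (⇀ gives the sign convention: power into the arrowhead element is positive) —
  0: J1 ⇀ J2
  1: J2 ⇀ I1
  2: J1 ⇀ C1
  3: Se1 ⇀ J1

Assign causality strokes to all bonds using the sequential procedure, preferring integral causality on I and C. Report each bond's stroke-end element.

bond 0 |J2
bond 1 |I1
bond 2 |J1
bond 3 |J1

bond 3 |J1  (Se1 fixes effort; stroke away)
bond 1 |I1  (I1 integral (f out))
bond 0 |J2  (J2 needs exactly one e-in)
bond 2 |J1  (common-f at J1 fixed by 0)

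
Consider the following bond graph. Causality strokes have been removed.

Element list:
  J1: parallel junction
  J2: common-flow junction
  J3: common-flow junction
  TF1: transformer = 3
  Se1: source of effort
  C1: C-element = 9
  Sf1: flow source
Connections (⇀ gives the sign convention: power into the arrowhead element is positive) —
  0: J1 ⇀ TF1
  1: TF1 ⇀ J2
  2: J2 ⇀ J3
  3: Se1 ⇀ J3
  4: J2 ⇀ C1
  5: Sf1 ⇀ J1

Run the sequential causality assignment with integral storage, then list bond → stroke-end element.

β0 →J1
β1 →TF1
β2 →J2
β3 →J3
β4 →J2
β5 →Sf1

β3 |J3  (Se1 (Se) sets effort on bond)
β5 |Sf1  (Sf1 (Sf) sets flow on bond)
β0 |J1  (closing 0-jn rule on J1)
β2 |J2  (closing 1-jn rule on J3)
β1 |TF1  (TF TF1: opposite of bond 0)
β4 |J2  (J2: bond 1 brought flow, rest push out)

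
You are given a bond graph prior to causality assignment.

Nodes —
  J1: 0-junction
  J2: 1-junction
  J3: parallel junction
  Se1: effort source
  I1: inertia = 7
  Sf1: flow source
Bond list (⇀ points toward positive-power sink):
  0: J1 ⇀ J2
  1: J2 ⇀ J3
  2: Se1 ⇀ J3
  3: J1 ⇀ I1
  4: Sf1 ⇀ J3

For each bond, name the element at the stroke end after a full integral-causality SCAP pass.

bond 0 →J1
bond 1 →J2
bond 2 →J3
bond 3 →I1
bond 4 →Sf1

bond 2 stroke at J3  (source Se1 imposes e)
bond 4 stroke at Sf1  (Sf1 fixes flow; stroke at Sf1)
bond 1 stroke at J2  (common-e at J3 fixed by 2)
bond 0 stroke at J1  (only one flow-in slot at J2)
bond 3 stroke at I1  (common-e at J1 fixed by 0)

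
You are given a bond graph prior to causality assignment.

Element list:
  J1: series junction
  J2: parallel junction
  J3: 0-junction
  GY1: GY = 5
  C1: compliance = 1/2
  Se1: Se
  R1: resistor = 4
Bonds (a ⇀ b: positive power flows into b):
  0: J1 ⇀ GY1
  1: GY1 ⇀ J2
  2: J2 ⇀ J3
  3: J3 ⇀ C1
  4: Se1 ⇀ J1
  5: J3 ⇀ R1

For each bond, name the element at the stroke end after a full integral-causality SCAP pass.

β0 stroke→GY1
β1 stroke→GY1
β2 stroke→J2
β3 stroke→J3
β4 stroke→J1
β5 stroke→R1

β4 →J1  (Se1 (Se) sets effort on bond)
β0 →GY1  (only one flow-in slot at J1)
β1 →GY1  (GY GY1: same side as bond 0)
β2 →J2  (J2 needs exactly one e-in)
β3 →J3  (C1: C, integral causality)
β5 →R1  (common-e at J3 fixed by 3)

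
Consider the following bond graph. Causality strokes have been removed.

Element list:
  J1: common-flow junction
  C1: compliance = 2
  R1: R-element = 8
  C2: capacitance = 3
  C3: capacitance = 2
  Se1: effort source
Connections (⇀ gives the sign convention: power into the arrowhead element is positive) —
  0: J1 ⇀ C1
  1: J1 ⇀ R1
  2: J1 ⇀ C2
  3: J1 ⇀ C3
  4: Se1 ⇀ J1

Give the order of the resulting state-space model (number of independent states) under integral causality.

#4 |J1  (Se1 fixes effort; stroke away)
#0 |J1  (prefer integral on C1)
#2 |J1  (C2 outputs effort q/C2)
#3 |J1  (C3: C, integral causality)
#1 |R1  (closing 1-jn rule on J1)

3  (C1, C2, C3 all integral)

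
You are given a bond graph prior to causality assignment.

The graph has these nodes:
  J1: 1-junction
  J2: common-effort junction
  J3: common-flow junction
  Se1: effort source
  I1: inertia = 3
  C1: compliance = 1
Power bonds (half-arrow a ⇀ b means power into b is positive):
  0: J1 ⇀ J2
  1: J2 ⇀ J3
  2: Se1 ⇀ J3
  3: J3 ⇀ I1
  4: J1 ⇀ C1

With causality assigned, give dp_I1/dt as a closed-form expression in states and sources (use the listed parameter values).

b2 →J3  (Se1 fixes effort; stroke away)
b3 →I1  (I1: I, integral causality)
b1 →J3  (J3: bond 3 brought flow, rest push out)
b0 →J2  (J2 needs exactly one e-in)
b4 →J1  (J1 flow already set via bond 0)

dp_I1/dt = E_Se1 - q_C1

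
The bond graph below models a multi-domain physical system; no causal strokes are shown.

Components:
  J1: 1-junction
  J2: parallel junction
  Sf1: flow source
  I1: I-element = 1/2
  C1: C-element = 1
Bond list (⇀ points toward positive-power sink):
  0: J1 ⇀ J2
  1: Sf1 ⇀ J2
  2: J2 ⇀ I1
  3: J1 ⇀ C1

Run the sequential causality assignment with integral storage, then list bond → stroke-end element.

bond 1 stroke→Sf1  (Sf1 (Sf) sets flow on bond)
bond 2 stroke→I1  (I1: I, integral causality)
bond 0 stroke→J2  (only one effort-in slot at J2)
bond 3 stroke→J1  (J1 flow already set via bond 0)

b0 stroke→J2
b1 stroke→Sf1
b2 stroke→I1
b3 stroke→J1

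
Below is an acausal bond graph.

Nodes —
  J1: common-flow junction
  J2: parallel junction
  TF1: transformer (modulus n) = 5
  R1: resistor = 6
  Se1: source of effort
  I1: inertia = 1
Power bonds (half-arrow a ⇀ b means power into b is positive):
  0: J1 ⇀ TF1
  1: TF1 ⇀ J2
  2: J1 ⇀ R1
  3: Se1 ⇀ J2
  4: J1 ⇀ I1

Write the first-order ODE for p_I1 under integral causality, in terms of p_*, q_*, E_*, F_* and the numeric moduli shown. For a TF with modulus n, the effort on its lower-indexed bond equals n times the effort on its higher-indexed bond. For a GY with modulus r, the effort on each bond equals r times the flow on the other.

dp_I1/dt = -5*E_Se1 - 6*p_I1

β3 stroke at J2  (source Se1 imposes e)
β1 stroke at TF1  (J2: bond 3 brought effort, rest push out)
β0 stroke at J1  (TF1: transformer flips bond 1)
β4 stroke at I1  (I1: I, integral causality)
β2 stroke at J1  (J1: bond 4 brought flow, rest push out)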